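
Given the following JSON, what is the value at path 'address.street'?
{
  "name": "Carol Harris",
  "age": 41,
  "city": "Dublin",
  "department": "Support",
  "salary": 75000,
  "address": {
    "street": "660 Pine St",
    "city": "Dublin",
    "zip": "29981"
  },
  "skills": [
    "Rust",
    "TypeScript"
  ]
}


Query: address.street
Path: address -> street
Value: 660 Pine St

660 Pine St


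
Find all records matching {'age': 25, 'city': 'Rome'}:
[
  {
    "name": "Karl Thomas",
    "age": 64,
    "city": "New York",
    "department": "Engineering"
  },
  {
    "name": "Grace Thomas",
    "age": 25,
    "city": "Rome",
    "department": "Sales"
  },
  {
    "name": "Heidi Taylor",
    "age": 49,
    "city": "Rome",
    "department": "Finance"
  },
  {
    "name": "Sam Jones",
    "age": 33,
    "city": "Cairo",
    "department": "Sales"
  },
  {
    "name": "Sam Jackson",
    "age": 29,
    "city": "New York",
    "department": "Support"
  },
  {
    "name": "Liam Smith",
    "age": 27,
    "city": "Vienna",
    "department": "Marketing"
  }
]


Search criteria: {'age': 25, 'city': 'Rome'}

Checking 6 records:
  Karl Thomas: {age: 64, city: New York}
  Grace Thomas: {age: 25, city: Rome} <-- MATCH
  Heidi Taylor: {age: 49, city: Rome}
  Sam Jones: {age: 33, city: Cairo}
  Sam Jackson: {age: 29, city: New York}
  Liam Smith: {age: 27, city: Vienna}

Matches: ["Grace Thomas"]

["Grace Thomas"]


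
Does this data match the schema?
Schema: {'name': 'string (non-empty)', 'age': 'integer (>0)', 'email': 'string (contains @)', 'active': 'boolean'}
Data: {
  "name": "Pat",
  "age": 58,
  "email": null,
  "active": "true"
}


Validating each field against schema:
  name: OK (non-empty string)
  age: OK (positive integer)
  email: FAIL (null is not a string)
  active: FAIL ("true" is not a boolean)

Result: INVALID (2 errors: email, active)

INVALID (2 errors: email, active)


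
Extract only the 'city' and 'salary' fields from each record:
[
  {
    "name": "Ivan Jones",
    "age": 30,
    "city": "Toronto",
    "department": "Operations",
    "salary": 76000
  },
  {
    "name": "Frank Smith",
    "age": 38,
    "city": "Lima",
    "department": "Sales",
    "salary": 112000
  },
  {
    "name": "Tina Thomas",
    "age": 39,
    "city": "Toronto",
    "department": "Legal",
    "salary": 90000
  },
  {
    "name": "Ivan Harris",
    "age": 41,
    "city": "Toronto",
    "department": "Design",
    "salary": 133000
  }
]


Original: 4 records with fields: name, age, city, department, salary
Keep: ['city', 'salary']
Drop: ['name', 'age', 'department']
Result: 4 records, 2 fields each

[
  {
    "city": "Toronto",
    "salary": 76000
  },
  {
    "city": "Lima",
    "salary": 112000
  },
  {
    "city": "Toronto",
    "salary": 90000
  },
  {
    "city": "Toronto",
    "salary": 133000
  }
]


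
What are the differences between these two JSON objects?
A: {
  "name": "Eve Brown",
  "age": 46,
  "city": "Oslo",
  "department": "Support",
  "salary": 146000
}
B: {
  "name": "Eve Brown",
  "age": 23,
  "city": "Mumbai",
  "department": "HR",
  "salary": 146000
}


Comparing each field (in key order):
  name: same
  age: DIFFERENT
  city: DIFFERENT
  department: DIFFERENT
  salary: same
Differences:
  age: 46 -> 23
  city: Oslo -> Mumbai
  department: Support -> HR

3 field(s) changed

3 changes: age, city, department


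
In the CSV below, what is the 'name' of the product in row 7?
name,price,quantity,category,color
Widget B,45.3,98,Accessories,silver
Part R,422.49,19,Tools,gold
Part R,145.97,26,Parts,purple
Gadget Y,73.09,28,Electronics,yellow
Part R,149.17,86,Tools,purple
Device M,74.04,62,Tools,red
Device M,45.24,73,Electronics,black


Query: Row 7 ('Device M'), column 'name'
Value: Device M

Device M


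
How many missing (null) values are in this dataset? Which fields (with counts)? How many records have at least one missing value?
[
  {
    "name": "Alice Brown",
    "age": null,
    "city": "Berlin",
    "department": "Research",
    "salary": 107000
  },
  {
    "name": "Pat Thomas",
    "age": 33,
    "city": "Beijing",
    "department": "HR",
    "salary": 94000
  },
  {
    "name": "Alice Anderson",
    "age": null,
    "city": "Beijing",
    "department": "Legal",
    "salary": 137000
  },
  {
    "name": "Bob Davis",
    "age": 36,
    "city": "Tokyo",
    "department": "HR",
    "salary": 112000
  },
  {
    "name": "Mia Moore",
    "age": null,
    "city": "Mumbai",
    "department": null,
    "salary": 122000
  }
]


Checking for missing (null) values in 5 records:

  Alice Brown: age
  Pat Thomas: complete
  Alice Anderson: age
  Bob Davis: complete
  Mia Moore: age, department

Per field:
  name: 0 missing
  age: 3 missing
  city: 0 missing
  department: 1 missing
  salary: 0 missing

Total missing values: 4
Records with any missing: 3

4 missing values (age: 3, department: 1); 3 incomplete records


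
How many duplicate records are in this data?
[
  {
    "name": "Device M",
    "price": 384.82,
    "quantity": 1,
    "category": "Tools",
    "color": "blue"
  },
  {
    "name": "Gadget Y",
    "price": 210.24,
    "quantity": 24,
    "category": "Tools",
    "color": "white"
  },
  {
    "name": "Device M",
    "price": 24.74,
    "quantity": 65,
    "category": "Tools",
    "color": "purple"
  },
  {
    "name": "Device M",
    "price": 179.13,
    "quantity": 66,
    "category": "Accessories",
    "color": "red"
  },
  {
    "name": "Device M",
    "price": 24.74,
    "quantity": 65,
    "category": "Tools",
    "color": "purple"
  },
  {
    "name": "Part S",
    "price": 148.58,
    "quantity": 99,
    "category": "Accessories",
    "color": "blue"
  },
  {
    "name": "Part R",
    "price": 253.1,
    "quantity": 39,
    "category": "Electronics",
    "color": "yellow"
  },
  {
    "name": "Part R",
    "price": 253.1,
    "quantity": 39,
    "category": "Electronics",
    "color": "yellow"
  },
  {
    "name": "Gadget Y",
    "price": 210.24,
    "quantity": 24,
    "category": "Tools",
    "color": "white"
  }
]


Checking 9 records for duplicates:

  Row 1: Device M ($384.82, qty 1)
  Row 2: Gadget Y ($210.24, qty 24)
  Row 3: Device M ($24.74, qty 65)
  Row 4: Device M ($179.13, qty 66)
  Row 5: Device M ($24.74, qty 65) <-- DUPLICATE
  Row 6: Part S ($148.58, qty 99)
  Row 7: Part R ($253.1, qty 39)
  Row 8: Part R ($253.1, qty 39) <-- DUPLICATE
  Row 9: Gadget Y ($210.24, qty 24) <-- DUPLICATE

Duplicates found: 3
Unique records: 6

3 duplicates, 6 unique


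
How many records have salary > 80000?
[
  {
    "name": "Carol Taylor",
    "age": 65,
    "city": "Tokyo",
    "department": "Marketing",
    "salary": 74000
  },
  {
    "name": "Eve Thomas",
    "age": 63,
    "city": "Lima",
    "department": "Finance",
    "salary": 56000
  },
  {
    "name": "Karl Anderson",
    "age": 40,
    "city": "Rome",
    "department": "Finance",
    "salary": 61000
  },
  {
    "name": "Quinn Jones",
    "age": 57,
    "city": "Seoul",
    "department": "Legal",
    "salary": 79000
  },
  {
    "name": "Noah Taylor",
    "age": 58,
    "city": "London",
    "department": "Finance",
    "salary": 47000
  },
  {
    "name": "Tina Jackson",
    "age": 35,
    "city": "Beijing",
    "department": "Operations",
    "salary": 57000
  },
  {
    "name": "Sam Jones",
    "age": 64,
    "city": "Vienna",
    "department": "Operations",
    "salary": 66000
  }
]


Data: 7 records
Condition: salary > 80000

Checking each record:
  Carol Taylor: 74000
  Eve Thomas: 56000
  Karl Anderson: 61000
  Quinn Jones: 79000
  Noah Taylor: 47000
  Tina Jackson: 57000
  Sam Jones: 66000

Count: 0

0


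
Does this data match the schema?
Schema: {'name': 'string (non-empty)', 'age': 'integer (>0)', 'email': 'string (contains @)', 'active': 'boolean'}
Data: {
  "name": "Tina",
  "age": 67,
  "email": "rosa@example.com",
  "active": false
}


Validating each field against schema:
  name: OK (non-empty string)
  age: OK (positive integer)
  email: OK (string with @)
  active: OK (boolean)

Result: VALID

VALID


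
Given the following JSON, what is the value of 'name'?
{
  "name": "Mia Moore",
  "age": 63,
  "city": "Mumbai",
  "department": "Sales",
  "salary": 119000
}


Looking up field 'name'
Value: Mia Moore

Mia Moore


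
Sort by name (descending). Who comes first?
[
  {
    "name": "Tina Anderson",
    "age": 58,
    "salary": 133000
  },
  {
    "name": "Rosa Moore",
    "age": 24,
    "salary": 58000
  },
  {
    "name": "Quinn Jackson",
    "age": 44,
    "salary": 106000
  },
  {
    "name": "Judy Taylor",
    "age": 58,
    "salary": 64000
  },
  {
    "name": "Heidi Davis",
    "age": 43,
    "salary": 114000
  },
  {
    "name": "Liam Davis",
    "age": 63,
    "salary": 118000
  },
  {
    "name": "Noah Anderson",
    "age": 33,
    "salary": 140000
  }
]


Sort by: name (descending)

Sorted order:
  1. Tina Anderson (name = Tina Anderson)
  2. Rosa Moore (name = Rosa Moore)
  3. Quinn Jackson (name = Quinn Jackson)
  4. Noah Anderson (name = Noah Anderson)
  5. Liam Davis (name = Liam Davis)
  6. Judy Taylor (name = Judy Taylor)
  7. Heidi Davis (name = Heidi Davis)

First: Tina Anderson

Tina Anderson


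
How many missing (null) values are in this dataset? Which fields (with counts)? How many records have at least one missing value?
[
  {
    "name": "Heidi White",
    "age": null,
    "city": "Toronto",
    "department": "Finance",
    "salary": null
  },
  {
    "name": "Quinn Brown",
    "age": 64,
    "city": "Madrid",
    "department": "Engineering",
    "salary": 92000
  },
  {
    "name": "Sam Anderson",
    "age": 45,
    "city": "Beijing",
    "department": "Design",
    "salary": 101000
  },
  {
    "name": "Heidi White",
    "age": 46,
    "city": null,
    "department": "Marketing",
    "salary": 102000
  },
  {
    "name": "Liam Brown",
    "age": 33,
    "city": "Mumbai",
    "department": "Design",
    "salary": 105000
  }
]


Checking for missing (null) values in 5 records:

  Heidi White: age, salary
  Quinn Brown: complete
  Sam Anderson: complete
  Heidi White: city
  Liam Brown: complete

Per field:
  name: 0 missing
  age: 1 missing
  city: 1 missing
  department: 0 missing
  salary: 1 missing

Total missing values: 3
Records with any missing: 2

3 missing values (age: 1, city: 1, salary: 1); 2 incomplete records


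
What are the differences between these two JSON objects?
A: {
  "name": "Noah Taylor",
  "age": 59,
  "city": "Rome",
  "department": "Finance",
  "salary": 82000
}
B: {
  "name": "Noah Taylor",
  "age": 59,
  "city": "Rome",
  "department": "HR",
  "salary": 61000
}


Comparing each field (in key order):
  name: same
  age: same
  city: same
  department: DIFFERENT
  salary: DIFFERENT
Differences:
  department: Finance -> HR
  salary: 82000 -> 61000

2 field(s) changed

2 changes: department, salary


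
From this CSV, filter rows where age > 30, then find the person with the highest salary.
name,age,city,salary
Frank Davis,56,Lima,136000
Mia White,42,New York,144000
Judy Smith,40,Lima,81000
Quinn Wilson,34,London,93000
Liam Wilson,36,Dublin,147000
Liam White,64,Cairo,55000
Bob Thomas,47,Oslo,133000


Filter: age > 30
Sort by: salary (descending)

Filtered records (7):
  Liam Wilson, age 36, salary $147000
  Mia White, age 42, salary $144000
  Frank Davis, age 56, salary $136000
  Bob Thomas, age 47, salary $133000
  Quinn Wilson, age 34, salary $93000
  Judy Smith, age 40, salary $81000
  Liam White, age 64, salary $55000

Highest salary: Liam Wilson ($147000)

Liam Wilson


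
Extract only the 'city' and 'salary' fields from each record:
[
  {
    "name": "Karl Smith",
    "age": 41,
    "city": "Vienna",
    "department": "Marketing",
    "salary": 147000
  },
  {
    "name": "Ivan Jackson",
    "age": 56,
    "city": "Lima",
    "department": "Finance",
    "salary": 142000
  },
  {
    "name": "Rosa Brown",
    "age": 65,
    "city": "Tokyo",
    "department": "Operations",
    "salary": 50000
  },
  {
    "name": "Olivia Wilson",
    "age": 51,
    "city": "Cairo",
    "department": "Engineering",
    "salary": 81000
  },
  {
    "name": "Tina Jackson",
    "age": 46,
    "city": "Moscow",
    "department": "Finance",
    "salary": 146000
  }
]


Original: 5 records with fields: name, age, city, department, salary
Keep: ['city', 'salary']
Drop: ['name', 'age', 'department']
Result: 5 records, 2 fields each

[
  {
    "city": "Vienna",
    "salary": 147000
  },
  {
    "city": "Lima",
    "salary": 142000
  },
  {
    "city": "Tokyo",
    "salary": 50000
  },
  {
    "city": "Cairo",
    "salary": 81000
  },
  {
    "city": "Moscow",
    "salary": 146000
  }
]


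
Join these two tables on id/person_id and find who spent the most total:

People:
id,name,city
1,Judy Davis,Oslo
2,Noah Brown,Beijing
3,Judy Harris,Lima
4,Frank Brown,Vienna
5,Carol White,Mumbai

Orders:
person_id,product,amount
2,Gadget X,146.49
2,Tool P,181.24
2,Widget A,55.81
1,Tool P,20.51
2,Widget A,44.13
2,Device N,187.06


Join on: people.id = orders.person_id

Joined rows:
  Noah Brown (Beijing) bought Gadget X for $146.49
  Noah Brown (Beijing) bought Tool P for $181.24
  Noah Brown (Beijing) bought Widget A for $55.81
  Judy Davis (Oslo) bought Tool P for $20.51
  Noah Brown (Beijing) bought Widget A for $44.13
  Noah Brown (Beijing) bought Device N for $187.06

Total per person:
  Noah Brown: $614.73
  Judy Davis: $20.51

Top spender: Noah Brown ($614.73)

Noah Brown ($614.73)


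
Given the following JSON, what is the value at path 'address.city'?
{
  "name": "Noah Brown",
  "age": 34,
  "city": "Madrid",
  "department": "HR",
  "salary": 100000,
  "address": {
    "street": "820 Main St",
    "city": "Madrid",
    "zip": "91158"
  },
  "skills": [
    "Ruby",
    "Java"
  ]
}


Query: address.city
Path: address -> city
Value: Madrid

Madrid


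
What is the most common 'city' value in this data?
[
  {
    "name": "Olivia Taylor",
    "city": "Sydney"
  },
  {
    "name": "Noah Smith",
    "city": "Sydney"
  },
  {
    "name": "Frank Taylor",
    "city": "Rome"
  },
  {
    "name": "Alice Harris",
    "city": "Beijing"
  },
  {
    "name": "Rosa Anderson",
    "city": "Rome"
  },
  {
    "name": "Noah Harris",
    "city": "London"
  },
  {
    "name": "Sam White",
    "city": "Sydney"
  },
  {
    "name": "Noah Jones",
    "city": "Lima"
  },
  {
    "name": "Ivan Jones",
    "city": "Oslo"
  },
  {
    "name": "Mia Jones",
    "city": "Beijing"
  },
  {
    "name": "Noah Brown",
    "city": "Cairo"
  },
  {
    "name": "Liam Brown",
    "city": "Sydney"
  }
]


Counting 'city' values across 12 records:

  Sydney: 4 ####
  Rome: 2 ##
  Beijing: 2 ##
  London: 1 #
  Lima: 1 #
  Oslo: 1 #
  Cairo: 1 #

Most common: Sydney (4 times)

Sydney (4 times)


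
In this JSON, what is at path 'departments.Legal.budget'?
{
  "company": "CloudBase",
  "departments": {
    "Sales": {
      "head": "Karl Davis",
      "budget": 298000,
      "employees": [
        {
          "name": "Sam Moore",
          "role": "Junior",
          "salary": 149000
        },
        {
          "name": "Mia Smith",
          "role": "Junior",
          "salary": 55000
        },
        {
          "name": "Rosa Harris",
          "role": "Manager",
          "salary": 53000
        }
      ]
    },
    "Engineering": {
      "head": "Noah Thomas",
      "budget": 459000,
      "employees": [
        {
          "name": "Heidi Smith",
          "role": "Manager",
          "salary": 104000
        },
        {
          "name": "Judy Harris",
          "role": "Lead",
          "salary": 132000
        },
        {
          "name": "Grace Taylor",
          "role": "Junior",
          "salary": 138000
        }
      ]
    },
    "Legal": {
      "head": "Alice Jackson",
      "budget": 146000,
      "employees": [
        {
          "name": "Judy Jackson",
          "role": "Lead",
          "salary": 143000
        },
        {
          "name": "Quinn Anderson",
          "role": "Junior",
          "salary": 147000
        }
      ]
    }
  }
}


Path: departments.Legal.budget

Navigate:
  -> departments
  -> Legal
  -> budget = 146000

146000


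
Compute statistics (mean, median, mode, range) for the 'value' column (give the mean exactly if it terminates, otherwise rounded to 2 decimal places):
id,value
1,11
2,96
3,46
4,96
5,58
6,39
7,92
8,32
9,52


Data: [11, 96, 46, 96, 58, 39, 92, 32, 52]
Count: 9
Sum: 522
Mean: 522/9 = 58
Sorted: [11, 32, 39, 46, 52, 58, 92, 96, 96]
Median: 52.0
Mode: 96 (2 times)
Range: 96 - 11 = 85
Min: 11, Max: 96

mean=58, median=52.0, mode=96, range=85


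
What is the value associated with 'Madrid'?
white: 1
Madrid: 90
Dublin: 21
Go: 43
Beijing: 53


Looking up key 'Madrid'
Value: 90

90


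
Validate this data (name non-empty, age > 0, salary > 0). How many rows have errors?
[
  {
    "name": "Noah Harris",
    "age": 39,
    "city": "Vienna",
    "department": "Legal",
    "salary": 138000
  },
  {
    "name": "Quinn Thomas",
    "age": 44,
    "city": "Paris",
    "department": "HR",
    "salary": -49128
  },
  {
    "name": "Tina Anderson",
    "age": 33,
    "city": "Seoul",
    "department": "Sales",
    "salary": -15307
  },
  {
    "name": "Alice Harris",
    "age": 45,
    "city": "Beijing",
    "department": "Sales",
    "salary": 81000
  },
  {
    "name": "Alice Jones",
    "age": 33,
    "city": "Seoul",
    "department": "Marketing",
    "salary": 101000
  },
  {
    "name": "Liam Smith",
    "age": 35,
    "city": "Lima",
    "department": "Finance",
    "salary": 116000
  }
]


Validating 6 records:
Rules: name non-empty, age > 0, salary > 0

  Row 1 (Noah Harris): OK
  Row 2 (Quinn Thomas): negative salary: -49128
  Row 3 (Tina Anderson): negative salary: -15307
  Row 4 (Alice Harris): OK
  Row 5 (Alice Jones): OK
  Row 6 (Liam Smith): OK

Total errors: 2

2 errors


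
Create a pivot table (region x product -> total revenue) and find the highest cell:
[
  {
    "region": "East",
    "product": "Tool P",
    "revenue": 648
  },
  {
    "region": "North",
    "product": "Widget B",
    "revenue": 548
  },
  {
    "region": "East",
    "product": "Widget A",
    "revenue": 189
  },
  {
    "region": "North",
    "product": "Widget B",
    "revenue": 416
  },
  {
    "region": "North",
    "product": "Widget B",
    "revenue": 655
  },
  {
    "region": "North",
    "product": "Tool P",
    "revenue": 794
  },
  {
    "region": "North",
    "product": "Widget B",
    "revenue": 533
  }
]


Pivot: region (rows) x product (columns) -> total revenue

     Tool P        Widget A      Widget B    
East           648           189             0  
North          794             0          2152  

Highest: North / Widget B = $2152

North / Widget B = $2152


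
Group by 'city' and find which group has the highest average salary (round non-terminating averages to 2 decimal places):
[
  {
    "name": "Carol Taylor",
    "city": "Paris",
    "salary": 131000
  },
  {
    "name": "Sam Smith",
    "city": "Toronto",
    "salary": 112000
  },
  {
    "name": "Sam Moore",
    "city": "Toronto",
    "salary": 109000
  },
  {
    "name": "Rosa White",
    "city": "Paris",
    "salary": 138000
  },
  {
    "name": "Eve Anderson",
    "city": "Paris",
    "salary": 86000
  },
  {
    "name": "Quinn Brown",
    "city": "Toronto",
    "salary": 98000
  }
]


Group by: city

Groups:
  Paris: 3 people, avg salary = 355000/3 ≈ $118333.33
  Toronto: 3 people, avg salary = 319000/3 ≈ $106333.33

Highest average salary: Paris (≈$118333.33)

Paris (≈$118333.33)


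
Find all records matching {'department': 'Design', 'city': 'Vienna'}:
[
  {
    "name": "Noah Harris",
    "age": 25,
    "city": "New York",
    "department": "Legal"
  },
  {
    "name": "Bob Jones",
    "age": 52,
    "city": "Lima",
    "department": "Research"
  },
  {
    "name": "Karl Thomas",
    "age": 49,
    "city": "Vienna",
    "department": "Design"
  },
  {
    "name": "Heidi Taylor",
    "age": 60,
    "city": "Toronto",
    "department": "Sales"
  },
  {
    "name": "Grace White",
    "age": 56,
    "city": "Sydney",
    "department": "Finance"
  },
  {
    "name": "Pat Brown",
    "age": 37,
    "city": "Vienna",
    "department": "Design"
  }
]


Search criteria: {'department': 'Design', 'city': 'Vienna'}

Checking 6 records:
  Noah Harris: {department: Legal, city: New York}
  Bob Jones: {department: Research, city: Lima}
  Karl Thomas: {department: Design, city: Vienna} <-- MATCH
  Heidi Taylor: {department: Sales, city: Toronto}
  Grace White: {department: Finance, city: Sydney}
  Pat Brown: {department: Design, city: Vienna} <-- MATCH

Matches: ["Karl Thomas", "Pat Brown"]

["Karl Thomas", "Pat Brown"]


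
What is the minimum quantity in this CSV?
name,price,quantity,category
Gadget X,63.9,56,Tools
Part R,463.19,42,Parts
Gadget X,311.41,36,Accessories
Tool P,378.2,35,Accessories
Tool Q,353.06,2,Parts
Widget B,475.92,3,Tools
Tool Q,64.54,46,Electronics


Computing minimum quantity:
Values: [56, 42, 36, 35, 2, 3, 46]
Min = 2

2


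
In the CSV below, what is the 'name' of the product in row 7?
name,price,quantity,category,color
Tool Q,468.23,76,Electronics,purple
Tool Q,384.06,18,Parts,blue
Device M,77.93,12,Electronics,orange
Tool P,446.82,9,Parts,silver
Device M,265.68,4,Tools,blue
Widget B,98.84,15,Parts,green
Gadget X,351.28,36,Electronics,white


Query: Row 7 ('Gadget X'), column 'name'
Value: Gadget X

Gadget X


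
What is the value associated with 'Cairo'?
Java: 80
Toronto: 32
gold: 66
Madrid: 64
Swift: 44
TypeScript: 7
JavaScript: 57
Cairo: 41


Looking up key 'Cairo'
Value: 41

41


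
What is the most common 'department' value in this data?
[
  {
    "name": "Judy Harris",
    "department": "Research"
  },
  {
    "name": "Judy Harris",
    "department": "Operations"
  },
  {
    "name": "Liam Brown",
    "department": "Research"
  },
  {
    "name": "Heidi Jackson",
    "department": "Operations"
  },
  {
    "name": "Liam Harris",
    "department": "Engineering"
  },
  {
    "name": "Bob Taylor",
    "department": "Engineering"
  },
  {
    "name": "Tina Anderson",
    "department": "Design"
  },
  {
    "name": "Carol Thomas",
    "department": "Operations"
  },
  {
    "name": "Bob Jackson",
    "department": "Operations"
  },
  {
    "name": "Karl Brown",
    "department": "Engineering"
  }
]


Counting 'department' values across 10 records:

  Operations: 4 ####
  Engineering: 3 ###
  Research: 2 ##
  Design: 1 #

Most common: Operations (4 times)

Operations (4 times)


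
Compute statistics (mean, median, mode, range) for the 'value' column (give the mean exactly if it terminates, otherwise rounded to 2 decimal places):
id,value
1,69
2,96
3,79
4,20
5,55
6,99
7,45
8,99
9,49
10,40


Data: [69, 96, 79, 20, 55, 99, 45, 99, 49, 40]
Count: 10
Sum: 651
Mean: 651/10 = 65.1
Sorted: [20, 40, 45, 49, 55, 69, 79, 96, 99, 99]
Median: 62.0
Mode: 99 (2 times)
Range: 99 - 20 = 79
Min: 20, Max: 99

mean=65.1, median=62.0, mode=99, range=79


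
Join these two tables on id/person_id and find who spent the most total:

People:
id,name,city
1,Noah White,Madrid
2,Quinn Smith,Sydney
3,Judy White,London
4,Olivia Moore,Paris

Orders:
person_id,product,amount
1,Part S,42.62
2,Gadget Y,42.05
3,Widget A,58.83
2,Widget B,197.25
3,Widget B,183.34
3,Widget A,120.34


Join on: people.id = orders.person_id

Joined rows:
  Noah White (Madrid) bought Part S for $42.62
  Quinn Smith (Sydney) bought Gadget Y for $42.05
  Judy White (London) bought Widget A for $58.83
  Quinn Smith (Sydney) bought Widget B for $197.25
  Judy White (London) bought Widget B for $183.34
  Judy White (London) bought Widget A for $120.34

Total per person:
  Judy White: $362.51
  Quinn Smith: $239.30
  Noah White: $42.62

Top spender: Judy White ($362.51)

Judy White ($362.51)


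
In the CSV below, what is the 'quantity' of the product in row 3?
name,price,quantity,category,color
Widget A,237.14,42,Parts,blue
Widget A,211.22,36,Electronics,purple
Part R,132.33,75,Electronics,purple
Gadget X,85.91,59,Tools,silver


Query: Row 3 ('Part R'), column 'quantity'
Value: 75

75


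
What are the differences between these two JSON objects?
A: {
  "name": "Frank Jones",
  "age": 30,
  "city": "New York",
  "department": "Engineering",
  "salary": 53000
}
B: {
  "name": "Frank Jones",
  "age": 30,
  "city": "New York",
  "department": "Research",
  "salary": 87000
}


Comparing each field (in key order):
  name: same
  age: same
  city: same
  department: DIFFERENT
  salary: DIFFERENT
Differences:
  department: Engineering -> Research
  salary: 53000 -> 87000

2 field(s) changed

2 changes: department, salary


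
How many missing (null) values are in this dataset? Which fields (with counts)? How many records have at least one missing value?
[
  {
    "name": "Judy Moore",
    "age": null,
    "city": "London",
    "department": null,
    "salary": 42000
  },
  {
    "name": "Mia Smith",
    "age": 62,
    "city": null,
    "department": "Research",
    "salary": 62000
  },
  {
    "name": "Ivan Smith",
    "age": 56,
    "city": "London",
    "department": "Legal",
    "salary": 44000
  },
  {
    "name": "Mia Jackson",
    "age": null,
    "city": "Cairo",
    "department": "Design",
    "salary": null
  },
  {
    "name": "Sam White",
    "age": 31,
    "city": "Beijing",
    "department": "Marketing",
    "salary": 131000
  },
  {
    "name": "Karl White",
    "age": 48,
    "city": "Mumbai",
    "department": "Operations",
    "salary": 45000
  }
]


Checking for missing (null) values in 6 records:

  Judy Moore: age, department
  Mia Smith: city
  Ivan Smith: complete
  Mia Jackson: age, salary
  Sam White: complete
  Karl White: complete

Per field:
  name: 0 missing
  age: 2 missing
  city: 1 missing
  department: 1 missing
  salary: 1 missing

Total missing values: 5
Records with any missing: 3

5 missing values (age: 2, city: 1, department: 1, salary: 1); 3 incomplete records


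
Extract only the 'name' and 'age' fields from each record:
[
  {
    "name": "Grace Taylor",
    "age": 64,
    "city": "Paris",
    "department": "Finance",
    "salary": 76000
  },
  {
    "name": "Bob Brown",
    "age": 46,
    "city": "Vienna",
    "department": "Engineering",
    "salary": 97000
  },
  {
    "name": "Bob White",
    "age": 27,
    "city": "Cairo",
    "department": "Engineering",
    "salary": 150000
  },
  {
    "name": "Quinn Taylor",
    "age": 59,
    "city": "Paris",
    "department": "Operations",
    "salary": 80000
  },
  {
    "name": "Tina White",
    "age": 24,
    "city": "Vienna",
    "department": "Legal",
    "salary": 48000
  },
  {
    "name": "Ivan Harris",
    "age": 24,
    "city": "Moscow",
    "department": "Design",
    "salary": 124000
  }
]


Original: 6 records with fields: name, age, city, department, salary
Keep: ['name', 'age']
Drop: ['city', 'department', 'salary']
Result: 6 records, 2 fields each

[
  {
    "name": "Grace Taylor",
    "age": 64
  },
  {
    "name": "Bob Brown",
    "age": 46
  },
  {
    "name": "Bob White",
    "age": 27
  },
  {
    "name": "Quinn Taylor",
    "age": 59
  },
  {
    "name": "Tina White",
    "age": 24
  },
  {
    "name": "Ivan Harris",
    "age": 24
  }
]


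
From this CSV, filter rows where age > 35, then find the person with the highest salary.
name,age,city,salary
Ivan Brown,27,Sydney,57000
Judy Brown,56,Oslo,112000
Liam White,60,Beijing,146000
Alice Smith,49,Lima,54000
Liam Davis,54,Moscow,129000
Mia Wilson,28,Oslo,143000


Filter: age > 35
Sort by: salary (descending)

Filtered records (4):
  Liam White, age 60, salary $146000
  Liam Davis, age 54, salary $129000
  Judy Brown, age 56, salary $112000
  Alice Smith, age 49, salary $54000

Highest salary: Liam White ($146000)

Liam White


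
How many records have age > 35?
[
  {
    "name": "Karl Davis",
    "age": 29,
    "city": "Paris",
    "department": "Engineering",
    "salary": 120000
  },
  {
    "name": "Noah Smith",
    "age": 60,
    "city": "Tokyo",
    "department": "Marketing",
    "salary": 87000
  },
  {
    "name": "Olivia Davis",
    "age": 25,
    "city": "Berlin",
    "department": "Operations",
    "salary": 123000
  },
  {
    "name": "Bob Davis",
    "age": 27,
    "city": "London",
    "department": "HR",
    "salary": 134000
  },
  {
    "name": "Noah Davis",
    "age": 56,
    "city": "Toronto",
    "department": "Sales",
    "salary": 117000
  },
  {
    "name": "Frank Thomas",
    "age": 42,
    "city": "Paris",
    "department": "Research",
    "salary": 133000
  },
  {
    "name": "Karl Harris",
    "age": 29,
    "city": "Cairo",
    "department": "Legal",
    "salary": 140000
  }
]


Data: 7 records
Condition: age > 35

Checking each record:
  Karl Davis: 29
  Noah Smith: 60 MATCH
  Olivia Davis: 25
  Bob Davis: 27
  Noah Davis: 56 MATCH
  Frank Thomas: 42 MATCH
  Karl Harris: 29

Count: 3

3


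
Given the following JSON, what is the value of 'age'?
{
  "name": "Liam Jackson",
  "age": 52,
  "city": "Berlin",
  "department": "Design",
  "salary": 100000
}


Looking up field 'age'
Value: 52

52


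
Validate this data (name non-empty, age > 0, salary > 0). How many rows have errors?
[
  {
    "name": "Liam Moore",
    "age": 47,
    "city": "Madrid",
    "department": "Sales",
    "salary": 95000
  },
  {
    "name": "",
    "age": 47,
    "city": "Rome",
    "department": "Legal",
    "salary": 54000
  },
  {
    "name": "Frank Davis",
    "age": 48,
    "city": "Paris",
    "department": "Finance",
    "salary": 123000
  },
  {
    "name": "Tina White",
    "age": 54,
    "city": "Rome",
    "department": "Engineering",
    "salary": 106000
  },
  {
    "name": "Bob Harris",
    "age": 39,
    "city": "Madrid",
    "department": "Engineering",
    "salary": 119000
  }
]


Validating 5 records:
Rules: name non-empty, age > 0, salary > 0

  Row 1 (Liam Moore): OK
  Row 2 (???): empty name
  Row 3 (Frank Davis): OK
  Row 4 (Tina White): OK
  Row 5 (Bob Harris): OK

Total errors: 1

1 errors


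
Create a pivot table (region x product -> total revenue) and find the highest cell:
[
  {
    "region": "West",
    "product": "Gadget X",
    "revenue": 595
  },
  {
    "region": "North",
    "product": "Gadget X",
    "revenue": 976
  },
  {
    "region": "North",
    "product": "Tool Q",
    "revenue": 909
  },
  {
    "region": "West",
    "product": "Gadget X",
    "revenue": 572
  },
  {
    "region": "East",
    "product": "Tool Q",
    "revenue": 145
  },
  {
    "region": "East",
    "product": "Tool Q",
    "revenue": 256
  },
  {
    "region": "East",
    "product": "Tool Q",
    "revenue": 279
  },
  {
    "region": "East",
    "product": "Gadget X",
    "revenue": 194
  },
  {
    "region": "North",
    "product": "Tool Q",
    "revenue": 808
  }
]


Pivot: region (rows) x product (columns) -> total revenue

     Gadget X      Tool Q      
East           194           680  
North          976          1717  
West          1167             0  

Highest: North / Tool Q = $1717

North / Tool Q = $1717


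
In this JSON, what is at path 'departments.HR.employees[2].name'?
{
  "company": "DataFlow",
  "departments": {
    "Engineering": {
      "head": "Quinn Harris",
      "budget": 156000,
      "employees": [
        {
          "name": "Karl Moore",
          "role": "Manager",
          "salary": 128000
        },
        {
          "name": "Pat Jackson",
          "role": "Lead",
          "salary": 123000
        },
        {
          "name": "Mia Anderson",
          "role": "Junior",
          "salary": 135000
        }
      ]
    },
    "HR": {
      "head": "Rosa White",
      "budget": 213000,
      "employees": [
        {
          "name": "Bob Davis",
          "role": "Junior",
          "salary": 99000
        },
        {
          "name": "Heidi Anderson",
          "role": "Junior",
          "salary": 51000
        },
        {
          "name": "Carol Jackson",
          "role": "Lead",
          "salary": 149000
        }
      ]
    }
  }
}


Path: departments.HR.employees[2].name

Navigate:
  -> departments
  -> HR
  -> employees[2].name = 'Carol Jackson'

Carol Jackson


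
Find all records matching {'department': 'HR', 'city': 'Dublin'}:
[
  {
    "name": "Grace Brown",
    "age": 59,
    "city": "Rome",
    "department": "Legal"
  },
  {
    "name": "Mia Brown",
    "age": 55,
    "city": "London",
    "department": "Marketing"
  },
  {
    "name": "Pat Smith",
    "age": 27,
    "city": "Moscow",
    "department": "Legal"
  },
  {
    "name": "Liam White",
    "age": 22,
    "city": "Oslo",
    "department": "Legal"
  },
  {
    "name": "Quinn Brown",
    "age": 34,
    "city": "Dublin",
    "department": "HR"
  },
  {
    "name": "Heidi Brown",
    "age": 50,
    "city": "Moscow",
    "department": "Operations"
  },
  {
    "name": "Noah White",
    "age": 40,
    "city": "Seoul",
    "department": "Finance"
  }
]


Search criteria: {'department': 'HR', 'city': 'Dublin'}

Checking 7 records:
  Grace Brown: {department: Legal, city: Rome}
  Mia Brown: {department: Marketing, city: London}
  Pat Smith: {department: Legal, city: Moscow}
  Liam White: {department: Legal, city: Oslo}
  Quinn Brown: {department: HR, city: Dublin} <-- MATCH
  Heidi Brown: {department: Operations, city: Moscow}
  Noah White: {department: Finance, city: Seoul}

Matches: ["Quinn Brown"]

["Quinn Brown"]


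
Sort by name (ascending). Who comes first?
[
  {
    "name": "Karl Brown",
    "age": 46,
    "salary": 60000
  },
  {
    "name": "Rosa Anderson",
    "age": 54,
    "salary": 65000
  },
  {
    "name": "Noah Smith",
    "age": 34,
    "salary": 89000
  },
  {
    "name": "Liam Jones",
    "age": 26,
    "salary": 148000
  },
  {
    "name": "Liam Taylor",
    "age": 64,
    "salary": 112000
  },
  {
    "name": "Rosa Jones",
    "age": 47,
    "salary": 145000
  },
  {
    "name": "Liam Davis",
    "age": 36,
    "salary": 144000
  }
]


Sort by: name (ascending)

Sorted order:
  1. Karl Brown (name = Karl Brown)
  2. Liam Davis (name = Liam Davis)
  3. Liam Jones (name = Liam Jones)
  4. Liam Taylor (name = Liam Taylor)
  5. Noah Smith (name = Noah Smith)
  6. Rosa Anderson (name = Rosa Anderson)
  7. Rosa Jones (name = Rosa Jones)

First: Karl Brown

Karl Brown


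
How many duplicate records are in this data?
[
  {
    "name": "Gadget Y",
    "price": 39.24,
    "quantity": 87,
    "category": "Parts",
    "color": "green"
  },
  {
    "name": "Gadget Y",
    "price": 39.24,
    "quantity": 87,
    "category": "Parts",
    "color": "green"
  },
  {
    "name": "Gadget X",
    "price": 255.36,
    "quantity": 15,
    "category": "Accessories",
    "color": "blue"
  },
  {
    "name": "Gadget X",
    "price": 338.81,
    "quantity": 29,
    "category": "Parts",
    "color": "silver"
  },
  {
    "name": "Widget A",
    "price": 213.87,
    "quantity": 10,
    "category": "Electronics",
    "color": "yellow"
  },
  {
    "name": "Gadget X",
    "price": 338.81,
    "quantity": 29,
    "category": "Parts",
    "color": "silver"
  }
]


Checking 6 records for duplicates:

  Row 1: Gadget Y ($39.24, qty 87)
  Row 2: Gadget Y ($39.24, qty 87) <-- DUPLICATE
  Row 3: Gadget X ($255.36, qty 15)
  Row 4: Gadget X ($338.81, qty 29)
  Row 5: Widget A ($213.87, qty 10)
  Row 6: Gadget X ($338.81, qty 29) <-- DUPLICATE

Duplicates found: 2
Unique records: 4

2 duplicates, 4 unique


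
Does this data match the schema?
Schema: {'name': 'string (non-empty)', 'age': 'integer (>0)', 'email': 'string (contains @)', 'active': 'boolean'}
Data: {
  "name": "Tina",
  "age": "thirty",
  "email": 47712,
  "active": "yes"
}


Validating each field against schema:
  name: OK (non-empty string)
  age: FAIL ("thirty" is not an integer)
  email: FAIL (47712 is not a string)
  active: FAIL ("yes" is not a boolean)

Result: INVALID (3 errors: age, email, active)

INVALID (3 errors: age, email, active)


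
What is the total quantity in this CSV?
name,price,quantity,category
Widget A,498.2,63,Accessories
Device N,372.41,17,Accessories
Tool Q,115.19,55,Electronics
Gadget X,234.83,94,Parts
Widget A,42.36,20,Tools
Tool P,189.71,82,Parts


Computing total quantity:
Values: [63, 17, 55, 94, 20, 82]
Sum = 331

331


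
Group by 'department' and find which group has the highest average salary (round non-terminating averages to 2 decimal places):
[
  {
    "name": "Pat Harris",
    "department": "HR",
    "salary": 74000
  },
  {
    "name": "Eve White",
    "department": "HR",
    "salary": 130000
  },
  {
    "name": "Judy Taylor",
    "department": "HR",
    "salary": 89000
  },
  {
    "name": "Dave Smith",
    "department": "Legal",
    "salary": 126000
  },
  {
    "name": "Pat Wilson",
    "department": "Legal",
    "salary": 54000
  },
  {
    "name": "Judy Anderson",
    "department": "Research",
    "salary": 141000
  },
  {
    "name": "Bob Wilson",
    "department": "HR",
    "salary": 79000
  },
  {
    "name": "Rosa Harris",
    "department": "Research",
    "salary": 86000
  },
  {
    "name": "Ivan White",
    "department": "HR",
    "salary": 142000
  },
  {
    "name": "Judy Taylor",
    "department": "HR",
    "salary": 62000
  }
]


Group by: department

Groups:
  HR: 6 people, avg salary = 576000/6 = $96000
  Legal: 2 people, avg salary = 180000/2 = $90000
  Research: 2 people, avg salary = 227000/2 = $113500

Highest average salary: Research ($113500)

Research ($113500)


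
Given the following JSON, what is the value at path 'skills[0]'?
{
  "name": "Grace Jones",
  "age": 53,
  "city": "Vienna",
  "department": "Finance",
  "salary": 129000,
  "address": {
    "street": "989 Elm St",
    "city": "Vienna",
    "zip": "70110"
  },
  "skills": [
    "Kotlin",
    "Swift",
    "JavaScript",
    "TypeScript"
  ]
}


Query: skills[0]
Path: skills -> first element
Value: Kotlin

Kotlin


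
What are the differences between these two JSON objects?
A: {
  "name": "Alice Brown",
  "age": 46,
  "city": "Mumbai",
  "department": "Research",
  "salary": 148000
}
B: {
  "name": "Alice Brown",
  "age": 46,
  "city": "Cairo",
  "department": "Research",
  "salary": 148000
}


Comparing each field (in key order):
  name: same
  age: same
  city: DIFFERENT
  department: same
  salary: same
Differences:
  city: Mumbai -> Cairo

1 field(s) changed

1 change: city


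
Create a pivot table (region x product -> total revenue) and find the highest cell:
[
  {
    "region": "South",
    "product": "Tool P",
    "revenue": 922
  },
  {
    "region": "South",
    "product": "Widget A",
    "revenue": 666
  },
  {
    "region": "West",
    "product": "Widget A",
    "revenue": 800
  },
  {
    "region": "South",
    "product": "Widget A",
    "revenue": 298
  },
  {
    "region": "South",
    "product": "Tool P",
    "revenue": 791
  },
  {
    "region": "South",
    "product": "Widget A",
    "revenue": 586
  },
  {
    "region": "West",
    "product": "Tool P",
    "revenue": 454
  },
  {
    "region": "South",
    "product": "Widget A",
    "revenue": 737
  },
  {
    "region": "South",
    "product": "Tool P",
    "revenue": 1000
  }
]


Pivot: region (rows) x product (columns) -> total revenue

     Tool P        Widget A    
South         2713          2287  
West           454           800  

Highest: South / Tool P = $2713

South / Tool P = $2713


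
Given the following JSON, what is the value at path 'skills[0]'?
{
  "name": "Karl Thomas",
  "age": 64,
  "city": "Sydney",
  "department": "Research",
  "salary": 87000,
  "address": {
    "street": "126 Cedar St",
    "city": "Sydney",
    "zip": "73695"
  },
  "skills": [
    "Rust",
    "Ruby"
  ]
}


Query: skills[0]
Path: skills -> first element
Value: Rust

Rust


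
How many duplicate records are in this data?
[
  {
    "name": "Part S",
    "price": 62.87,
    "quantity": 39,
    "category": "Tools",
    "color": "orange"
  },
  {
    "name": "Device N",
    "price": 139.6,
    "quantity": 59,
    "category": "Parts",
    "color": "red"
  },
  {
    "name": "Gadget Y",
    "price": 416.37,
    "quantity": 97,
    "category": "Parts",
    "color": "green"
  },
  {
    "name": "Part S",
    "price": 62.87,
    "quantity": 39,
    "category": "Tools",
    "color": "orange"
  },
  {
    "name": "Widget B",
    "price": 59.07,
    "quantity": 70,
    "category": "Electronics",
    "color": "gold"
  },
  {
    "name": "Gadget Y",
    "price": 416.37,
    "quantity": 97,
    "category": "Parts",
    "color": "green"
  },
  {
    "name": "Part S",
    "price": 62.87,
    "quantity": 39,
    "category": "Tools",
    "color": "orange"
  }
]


Checking 7 records for duplicates:

  Row 1: Part S ($62.87, qty 39)
  Row 2: Device N ($139.6, qty 59)
  Row 3: Gadget Y ($416.37, qty 97)
  Row 4: Part S ($62.87, qty 39) <-- DUPLICATE
  Row 5: Widget B ($59.07, qty 70)
  Row 6: Gadget Y ($416.37, qty 97) <-- DUPLICATE
  Row 7: Part S ($62.87, qty 39) <-- DUPLICATE

Duplicates found: 3
Unique records: 4

3 duplicates, 4 unique
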